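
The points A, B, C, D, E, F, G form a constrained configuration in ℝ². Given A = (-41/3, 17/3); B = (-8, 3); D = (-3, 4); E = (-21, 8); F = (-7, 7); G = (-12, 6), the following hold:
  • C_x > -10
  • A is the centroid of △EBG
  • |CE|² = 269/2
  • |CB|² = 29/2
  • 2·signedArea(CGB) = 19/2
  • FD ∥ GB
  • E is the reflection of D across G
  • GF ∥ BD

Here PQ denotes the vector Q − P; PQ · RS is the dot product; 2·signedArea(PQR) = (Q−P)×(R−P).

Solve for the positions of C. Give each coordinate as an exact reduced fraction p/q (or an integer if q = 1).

1. C_x = -19/2  [line 3·x + 4·y + 5/2 = 0 ∩ |CE|² = 269/2]
2. C_y = 13/2  [line 3·x + 4·y + 5/2 = 0 ∩ |CE|² = 269/2]
   → C = (-19/2, 13/2)

C = (-19/2, 13/2)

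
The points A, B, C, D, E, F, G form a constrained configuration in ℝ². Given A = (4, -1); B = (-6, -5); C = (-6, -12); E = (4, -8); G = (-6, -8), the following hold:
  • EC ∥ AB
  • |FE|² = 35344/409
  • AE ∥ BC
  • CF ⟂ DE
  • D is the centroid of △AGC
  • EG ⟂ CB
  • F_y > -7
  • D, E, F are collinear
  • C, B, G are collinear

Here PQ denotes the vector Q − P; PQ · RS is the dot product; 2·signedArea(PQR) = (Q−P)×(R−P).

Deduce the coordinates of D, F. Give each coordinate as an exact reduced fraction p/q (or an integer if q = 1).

D = (-8/3, -7)
F = (-2124/409, -2708/409)

1. D_x = -8/3  [D is the centroid of △AGC]
2. D_y = -7  [D is the centroid of △AGC]
   → D = (-8/3, -7)
3. F_x = -2124/409  [D, E, F are collinear ∩ CF ⟂ DE]
4. F_y = -2708/409  [D, E, F are collinear ∩ CF ⟂ DE]
   → F = (-2124/409, -2708/409)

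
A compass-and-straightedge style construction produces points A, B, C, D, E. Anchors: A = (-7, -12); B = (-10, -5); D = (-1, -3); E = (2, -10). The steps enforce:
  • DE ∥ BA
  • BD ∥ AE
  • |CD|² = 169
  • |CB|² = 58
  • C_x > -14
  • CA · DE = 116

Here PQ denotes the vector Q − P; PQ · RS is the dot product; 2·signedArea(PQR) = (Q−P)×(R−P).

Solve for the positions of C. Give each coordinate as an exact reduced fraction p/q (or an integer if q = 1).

C = (-13, 2)

1. C_x = -13  [line -3·x + 7·y + -53 = 0 ∩ |CB|² = 58]
2. C_y = 2  [line -3·x + 7·y + -53 = 0 ∩ |CB|² = 58]
   → C = (-13, 2)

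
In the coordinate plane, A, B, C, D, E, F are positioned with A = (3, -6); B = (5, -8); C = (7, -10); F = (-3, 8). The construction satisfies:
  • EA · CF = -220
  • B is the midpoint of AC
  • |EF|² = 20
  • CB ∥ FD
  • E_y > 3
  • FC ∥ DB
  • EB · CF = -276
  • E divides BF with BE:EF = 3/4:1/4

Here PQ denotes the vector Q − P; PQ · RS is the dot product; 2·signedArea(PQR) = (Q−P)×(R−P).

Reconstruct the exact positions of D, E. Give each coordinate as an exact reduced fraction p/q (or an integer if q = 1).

D = (-5, 10)
E = (-1, 4)

1. D_x = -5  [FC ∥ DB ∩ CB ∥ FD]
2. D_y = 10  [FC ∥ DB ∩ CB ∥ FD]
   → D = (-5, 10)
3. E_x = -1  [E divides BF with BE:EF = 3/4:1/4]
4. E_y = 4  [E divides BF with BE:EF = 3/4:1/4]
   → E = (-1, 4)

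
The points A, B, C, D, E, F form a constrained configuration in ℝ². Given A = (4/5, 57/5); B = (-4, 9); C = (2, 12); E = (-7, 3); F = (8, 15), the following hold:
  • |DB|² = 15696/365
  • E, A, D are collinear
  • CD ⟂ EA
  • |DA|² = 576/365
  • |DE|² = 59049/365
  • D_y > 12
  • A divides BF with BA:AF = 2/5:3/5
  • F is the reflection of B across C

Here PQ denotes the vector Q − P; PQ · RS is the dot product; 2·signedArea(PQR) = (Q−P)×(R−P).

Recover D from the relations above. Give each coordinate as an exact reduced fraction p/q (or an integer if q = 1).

D = (604/365, 4497/365)

1. D_x = 604/365  [E, A, D are collinear ∩ CD ⟂ EA]
2. D_y = 4497/365  [E, A, D are collinear ∩ CD ⟂ EA]
   → D = (604/365, 4497/365)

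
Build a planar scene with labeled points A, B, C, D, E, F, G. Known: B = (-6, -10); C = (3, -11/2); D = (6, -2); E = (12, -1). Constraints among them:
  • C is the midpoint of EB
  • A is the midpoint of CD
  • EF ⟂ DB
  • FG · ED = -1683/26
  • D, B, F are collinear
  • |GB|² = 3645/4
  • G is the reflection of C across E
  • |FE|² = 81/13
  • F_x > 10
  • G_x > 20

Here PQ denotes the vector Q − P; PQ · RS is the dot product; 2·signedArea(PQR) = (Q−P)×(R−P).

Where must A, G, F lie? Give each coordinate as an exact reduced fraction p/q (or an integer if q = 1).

1. A_x = 9/2  [A is the midpoint of CD]
2. A_y = -15/4  [A is the midpoint of CD]
   → A = (9/2, -15/4)
3. G_x = 21  [G is the reflection of C across E]
4. G_y = 7/2  [G is the reflection of C across E]
   → G = (21, 7/2)
5. F_x = 138/13  [D, B, F are collinear ∩ EF ⟂ DB]
6. F_y = 14/13  [D, B, F are collinear ∩ EF ⟂ DB]
   → F = (138/13, 14/13)

A = (9/2, -15/4)
F = (138/13, 14/13)
G = (21, 7/2)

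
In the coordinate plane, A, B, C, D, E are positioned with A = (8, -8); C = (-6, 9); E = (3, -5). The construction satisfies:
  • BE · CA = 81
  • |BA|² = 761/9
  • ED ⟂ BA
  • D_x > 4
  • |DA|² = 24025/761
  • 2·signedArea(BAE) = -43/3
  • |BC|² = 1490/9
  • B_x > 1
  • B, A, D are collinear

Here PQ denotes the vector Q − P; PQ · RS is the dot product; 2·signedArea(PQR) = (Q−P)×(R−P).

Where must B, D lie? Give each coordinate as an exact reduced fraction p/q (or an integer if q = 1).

B = (5/3, -4/3)
D = (3143/761, -2988/761)

1. B_x = 5/3  [BE · CA = 81 ∩ 2·signedArea(BAE) = -43/3]
2. B_y = -4/3  [BE · CA = 81 ∩ 2·signedArea(BAE) = -43/3]
   → B = (5/3, -4/3)
3. D_x = 3143/761  [B, A, D are collinear ∩ ED ⟂ BA]
4. D_y = -2988/761  [B, A, D are collinear ∩ ED ⟂ BA]
   → D = (3143/761, -2988/761)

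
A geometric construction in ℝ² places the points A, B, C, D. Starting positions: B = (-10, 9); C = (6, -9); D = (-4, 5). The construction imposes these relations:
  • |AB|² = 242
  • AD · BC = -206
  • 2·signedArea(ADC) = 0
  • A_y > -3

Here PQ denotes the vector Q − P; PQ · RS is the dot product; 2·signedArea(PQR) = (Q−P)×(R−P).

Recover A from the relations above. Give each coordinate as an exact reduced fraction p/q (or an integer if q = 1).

1. A_x = 1  [2·signedArea(ADC) = 0 ∩ AD · BC = -206]
2. A_y = -2  [2·signedArea(ADC) = 0 ∩ AD · BC = -206]
   → A = (1, -2)

A = (1, -2)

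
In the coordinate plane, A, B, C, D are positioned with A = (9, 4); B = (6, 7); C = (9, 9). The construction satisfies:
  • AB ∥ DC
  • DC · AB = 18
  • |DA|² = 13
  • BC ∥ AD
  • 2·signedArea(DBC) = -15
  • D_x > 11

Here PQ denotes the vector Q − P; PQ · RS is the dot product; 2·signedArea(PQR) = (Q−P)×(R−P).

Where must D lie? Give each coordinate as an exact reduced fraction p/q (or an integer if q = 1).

1. D_x = 12  [AB ∥ DC ∩ BC ∥ AD]
2. D_y = 6  [AB ∥ DC ∩ BC ∥ AD]
   → D = (12, 6)

D = (12, 6)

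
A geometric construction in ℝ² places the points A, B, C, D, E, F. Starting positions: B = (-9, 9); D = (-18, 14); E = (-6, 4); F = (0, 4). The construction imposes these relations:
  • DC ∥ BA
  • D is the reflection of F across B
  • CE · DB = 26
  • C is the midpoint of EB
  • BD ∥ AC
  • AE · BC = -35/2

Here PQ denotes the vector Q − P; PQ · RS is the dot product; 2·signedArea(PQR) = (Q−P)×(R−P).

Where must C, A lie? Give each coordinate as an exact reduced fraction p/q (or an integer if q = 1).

1. C_x = -15/2  [C is the midpoint of EB]
2. C_y = 13/2  [C is the midpoint of EB]
   → C = (-15/2, 13/2)
3. A_x = 3/2  [BD ∥ AC ∩ DC ∥ BA]
4. A_y = 3/2  [BD ∥ AC ∩ DC ∥ BA]
   → A = (3/2, 3/2)

A = (3/2, 3/2)
C = (-15/2, 13/2)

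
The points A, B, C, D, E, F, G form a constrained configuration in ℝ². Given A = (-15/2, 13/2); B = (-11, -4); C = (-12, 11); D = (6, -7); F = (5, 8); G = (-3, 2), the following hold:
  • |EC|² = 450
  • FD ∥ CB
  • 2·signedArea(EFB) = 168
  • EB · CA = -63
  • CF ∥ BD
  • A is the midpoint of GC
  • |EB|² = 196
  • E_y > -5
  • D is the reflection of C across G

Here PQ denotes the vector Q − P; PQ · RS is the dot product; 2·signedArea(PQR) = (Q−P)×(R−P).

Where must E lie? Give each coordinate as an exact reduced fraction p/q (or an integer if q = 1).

E = (3, -4)

1. E_x = 3  [2·signedArea(EFB) = 168 ∩ EB · CA = -63]
2. E_y = -4  [2·signedArea(EFB) = 168 ∩ EB · CA = -63]
   → E = (3, -4)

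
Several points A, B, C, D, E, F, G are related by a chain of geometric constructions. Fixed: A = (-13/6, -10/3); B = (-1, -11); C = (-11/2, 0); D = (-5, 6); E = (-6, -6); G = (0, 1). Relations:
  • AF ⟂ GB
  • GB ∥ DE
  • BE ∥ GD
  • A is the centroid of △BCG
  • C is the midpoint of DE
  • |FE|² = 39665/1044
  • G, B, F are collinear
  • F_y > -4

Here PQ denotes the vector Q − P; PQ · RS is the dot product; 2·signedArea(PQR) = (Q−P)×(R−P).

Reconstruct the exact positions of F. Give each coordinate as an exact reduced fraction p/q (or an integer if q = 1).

1. F_x = -65/174  [G, B, F are collinear ∩ AF ⟂ GB]
2. F_y = -101/29  [G, B, F are collinear ∩ AF ⟂ GB]
   → F = (-65/174, -101/29)

F = (-65/174, -101/29)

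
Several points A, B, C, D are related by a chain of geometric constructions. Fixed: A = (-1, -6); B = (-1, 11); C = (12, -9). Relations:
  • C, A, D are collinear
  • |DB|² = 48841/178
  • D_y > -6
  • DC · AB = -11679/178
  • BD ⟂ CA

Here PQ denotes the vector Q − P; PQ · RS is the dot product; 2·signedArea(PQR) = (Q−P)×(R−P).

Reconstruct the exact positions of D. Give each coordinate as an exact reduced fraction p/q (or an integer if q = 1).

D = (-841/178, -915/178)

1. D_x = -841/178  [C, A, D are collinear ∩ BD ⟂ CA]
2. D_y = -915/178  [C, A, D are collinear ∩ BD ⟂ CA]
   → D = (-841/178, -915/178)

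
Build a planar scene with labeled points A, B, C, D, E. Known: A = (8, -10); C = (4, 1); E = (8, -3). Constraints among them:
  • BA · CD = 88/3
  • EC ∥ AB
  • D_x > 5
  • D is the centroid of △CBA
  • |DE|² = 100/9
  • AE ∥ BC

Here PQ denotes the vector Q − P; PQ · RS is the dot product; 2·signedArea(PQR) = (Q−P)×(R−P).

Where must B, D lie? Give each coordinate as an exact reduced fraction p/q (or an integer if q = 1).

B = (4, -6)
D = (16/3, -5)

1. B_x = 4  [AE ∥ BC ∩ EC ∥ AB]
2. B_y = -6  [AE ∥ BC ∩ EC ∥ AB]
   → B = (4, -6)
3. D_x = 16/3  [D is the centroid of △CBA]
4. D_y = -5  [D is the centroid of △CBA]
   → D = (16/3, -5)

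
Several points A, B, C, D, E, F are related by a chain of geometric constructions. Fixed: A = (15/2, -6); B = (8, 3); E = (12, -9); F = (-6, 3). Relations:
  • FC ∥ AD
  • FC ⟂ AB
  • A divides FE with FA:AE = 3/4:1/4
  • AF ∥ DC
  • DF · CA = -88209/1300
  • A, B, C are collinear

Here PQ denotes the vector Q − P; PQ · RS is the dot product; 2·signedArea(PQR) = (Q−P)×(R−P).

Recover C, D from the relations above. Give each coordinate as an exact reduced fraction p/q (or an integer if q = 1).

1. C_x = 2586/325  [A, B, C are collinear ∩ FC ⟂ AB]
2. C_y = 723/325  [A, B, C are collinear ∩ FC ⟂ AB]
   → C = (2586/325, 723/325)
3. D_x = 13947/650  [AF ∥ DC ∩ FC ∥ AD]
4. D_y = -2202/325  [AF ∥ DC ∩ FC ∥ AD]
   → D = (13947/650, -2202/325)

C = (2586/325, 723/325)
D = (13947/650, -2202/325)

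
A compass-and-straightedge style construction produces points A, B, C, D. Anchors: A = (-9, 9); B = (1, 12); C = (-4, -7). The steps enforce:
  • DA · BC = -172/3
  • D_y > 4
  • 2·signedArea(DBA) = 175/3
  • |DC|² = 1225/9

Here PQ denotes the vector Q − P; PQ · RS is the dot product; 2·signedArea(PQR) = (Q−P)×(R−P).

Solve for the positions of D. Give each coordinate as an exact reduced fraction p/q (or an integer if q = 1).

1. D_x = -4  [DA · BC = -172/3 ∩ 2·signedArea(DBA) = 175/3]
2. D_y = 14/3  [DA · BC = -172/3 ∩ 2·signedArea(DBA) = 175/3]
   → D = (-4, 14/3)

D = (-4, 14/3)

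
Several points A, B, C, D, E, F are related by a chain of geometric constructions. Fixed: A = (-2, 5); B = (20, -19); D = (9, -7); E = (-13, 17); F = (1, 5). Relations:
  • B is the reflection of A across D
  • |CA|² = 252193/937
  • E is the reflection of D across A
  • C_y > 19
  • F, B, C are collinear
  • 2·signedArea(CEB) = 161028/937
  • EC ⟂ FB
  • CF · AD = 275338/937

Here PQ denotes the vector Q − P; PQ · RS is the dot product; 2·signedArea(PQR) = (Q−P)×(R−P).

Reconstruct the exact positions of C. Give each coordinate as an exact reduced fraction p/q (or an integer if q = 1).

C = (-9589/937, 17981/937)

1. C_x = -9589/937  [F, B, C are collinear ∩ EC ⟂ FB]
2. C_y = 17981/937  [F, B, C are collinear ∩ EC ⟂ FB]
   → C = (-9589/937, 17981/937)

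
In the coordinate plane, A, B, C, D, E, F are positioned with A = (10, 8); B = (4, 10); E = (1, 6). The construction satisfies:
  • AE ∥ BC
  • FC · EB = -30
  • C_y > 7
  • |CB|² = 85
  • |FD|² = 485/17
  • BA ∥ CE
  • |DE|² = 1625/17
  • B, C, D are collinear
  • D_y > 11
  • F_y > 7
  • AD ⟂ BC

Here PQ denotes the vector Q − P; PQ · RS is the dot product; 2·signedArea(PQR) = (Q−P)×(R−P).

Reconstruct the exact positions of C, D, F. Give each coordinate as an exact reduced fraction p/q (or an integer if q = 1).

1. C_x = -5  [BA ∥ CE ∩ AE ∥ BC]
2. C_y = 8  [BA ∥ CE ∩ AE ∥ BC]
   → C = (-5, 8)
3. D_x = 158/17  [B, C, D are collinear ∩ AD ⟂ BC]
4. D_y = 190/17  [B, C, D are collinear ∩ AD ⟂ BC]
   → D = (158/17, 190/17)
5. F_x = 5  [line -3·x + -4·y + 47 = 0 ∩ |FD|² = 485/17]
6. F_y = 8  [line -3·x + -4·y + 47 = 0 ∩ |FD|² = 485/17]
   → F = (5, 8)

C = (-5, 8)
D = (158/17, 190/17)
F = (5, 8)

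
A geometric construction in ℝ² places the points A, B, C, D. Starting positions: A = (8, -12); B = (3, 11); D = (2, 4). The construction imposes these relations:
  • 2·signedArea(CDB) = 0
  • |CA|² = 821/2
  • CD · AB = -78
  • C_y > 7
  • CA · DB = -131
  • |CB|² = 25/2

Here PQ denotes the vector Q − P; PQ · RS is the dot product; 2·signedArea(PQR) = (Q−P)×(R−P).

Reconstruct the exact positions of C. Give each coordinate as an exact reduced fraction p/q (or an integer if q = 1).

1. C_x = 5/2  [2·signedArea(CDB) = 0 ∩ CA · DB = -131]
2. C_y = 15/2  [2·signedArea(CDB) = 0 ∩ CA · DB = -131]
   → C = (5/2, 15/2)

C = (5/2, 15/2)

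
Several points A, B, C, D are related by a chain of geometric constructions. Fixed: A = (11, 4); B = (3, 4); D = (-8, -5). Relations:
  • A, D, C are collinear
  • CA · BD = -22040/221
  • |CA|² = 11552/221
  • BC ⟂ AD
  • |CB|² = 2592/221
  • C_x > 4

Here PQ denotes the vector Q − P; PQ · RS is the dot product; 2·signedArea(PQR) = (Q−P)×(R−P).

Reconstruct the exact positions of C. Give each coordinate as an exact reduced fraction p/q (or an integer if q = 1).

C = (987/221, 200/221)

1. C_x = 987/221  [A, D, C are collinear ∩ BC ⟂ AD]
2. C_y = 200/221  [A, D, C are collinear ∩ BC ⟂ AD]
   → C = (987/221, 200/221)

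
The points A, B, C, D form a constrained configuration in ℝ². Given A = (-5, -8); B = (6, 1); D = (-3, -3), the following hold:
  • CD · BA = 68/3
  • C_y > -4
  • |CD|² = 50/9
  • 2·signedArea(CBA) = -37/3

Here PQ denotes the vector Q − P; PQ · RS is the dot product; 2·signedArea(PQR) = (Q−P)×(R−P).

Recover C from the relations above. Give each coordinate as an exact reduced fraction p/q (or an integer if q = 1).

C = (-2/3, -10/3)

1. C_x = -2/3  [CD · BA = 68/3 ∩ 2·signedArea(CBA) = -37/3]
2. C_y = -10/3  [CD · BA = 68/3 ∩ 2·signedArea(CBA) = -37/3]
   → C = (-2/3, -10/3)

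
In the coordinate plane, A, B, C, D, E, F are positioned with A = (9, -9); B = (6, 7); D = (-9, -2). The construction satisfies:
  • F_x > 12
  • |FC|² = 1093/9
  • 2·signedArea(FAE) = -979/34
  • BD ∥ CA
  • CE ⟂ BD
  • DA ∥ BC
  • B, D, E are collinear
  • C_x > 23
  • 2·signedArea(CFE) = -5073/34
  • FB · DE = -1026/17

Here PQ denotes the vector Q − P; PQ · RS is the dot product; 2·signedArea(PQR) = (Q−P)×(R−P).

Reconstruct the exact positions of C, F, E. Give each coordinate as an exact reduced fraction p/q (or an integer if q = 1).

1. C_x = 24  [BD ∥ CA ∩ DA ∥ BC]
2. C_y = 0  [BD ∥ CA ∩ DA ∥ BC]
   → C = (24, 0)
3. E_x = 549/34  [B, D, E are collinear ∩ CE ⟂ BD]
4. E_y = 445/34  [B, D, E are collinear ∩ CE ⟂ BD]
   → E = (549/34, 445/34)
5. F_x = 13  [2·signedArea(FAE) = -979/34 ∩ FB · DE = -1026/17]
6. F_y = -2/3  [2·signedArea(FAE) = -979/34 ∩ FB · DE = -1026/17]
   → F = (13, -2/3)

C = (24, 0)
E = (549/34, 445/34)
F = (13, -2/3)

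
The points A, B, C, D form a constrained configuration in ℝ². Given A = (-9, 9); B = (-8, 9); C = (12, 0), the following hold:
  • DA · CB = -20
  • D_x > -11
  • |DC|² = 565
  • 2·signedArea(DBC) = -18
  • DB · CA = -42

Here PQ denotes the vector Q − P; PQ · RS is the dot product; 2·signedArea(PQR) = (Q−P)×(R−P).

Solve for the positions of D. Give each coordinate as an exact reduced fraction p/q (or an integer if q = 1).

1. D_x = -10  [DB · CA = -42 ∩ 2·signedArea(DBC) = -18]
2. D_y = 9  [DB · CA = -42 ∩ 2·signedArea(DBC) = -18]
   → D = (-10, 9)

D = (-10, 9)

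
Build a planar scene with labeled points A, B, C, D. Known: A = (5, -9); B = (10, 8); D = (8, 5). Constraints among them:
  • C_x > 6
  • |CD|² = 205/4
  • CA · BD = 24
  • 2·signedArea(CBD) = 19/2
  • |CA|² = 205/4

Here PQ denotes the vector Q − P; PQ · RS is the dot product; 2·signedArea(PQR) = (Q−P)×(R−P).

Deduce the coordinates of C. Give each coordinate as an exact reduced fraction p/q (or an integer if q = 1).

1. C_x = 13/2  [2·signedArea(CBD) = 19/2 ∩ CA · BD = 24]
2. C_y = -2  [2·signedArea(CBD) = 19/2 ∩ CA · BD = 24]
   → C = (13/2, -2)

C = (13/2, -2)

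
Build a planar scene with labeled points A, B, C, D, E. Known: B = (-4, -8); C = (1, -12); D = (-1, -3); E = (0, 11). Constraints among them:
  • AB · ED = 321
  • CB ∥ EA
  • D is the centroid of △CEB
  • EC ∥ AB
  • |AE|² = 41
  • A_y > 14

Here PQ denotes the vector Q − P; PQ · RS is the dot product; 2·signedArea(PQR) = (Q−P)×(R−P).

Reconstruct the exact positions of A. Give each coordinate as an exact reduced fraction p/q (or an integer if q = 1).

1. A_x = -5  [EC ∥ AB ∩ CB ∥ EA]
2. A_y = 15  [EC ∥ AB ∩ CB ∥ EA]
   → A = (-5, 15)

A = (-5, 15)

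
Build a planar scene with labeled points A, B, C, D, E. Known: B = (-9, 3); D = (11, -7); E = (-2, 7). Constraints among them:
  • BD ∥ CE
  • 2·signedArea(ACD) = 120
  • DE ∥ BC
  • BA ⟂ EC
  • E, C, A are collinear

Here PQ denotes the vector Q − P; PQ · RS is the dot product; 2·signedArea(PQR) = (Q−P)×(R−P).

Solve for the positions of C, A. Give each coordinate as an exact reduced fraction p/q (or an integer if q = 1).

1. C_x = -22  [BD ∥ CE ∩ DE ∥ BC]
2. C_y = 17  [BD ∥ CE ∩ DE ∥ BC]
   → C = (-22, 17)
3. A_x = -6  [E, C, A are collinear ∩ BA ⟂ EC]
4. A_y = 9  [E, C, A are collinear ∩ BA ⟂ EC]
   → A = (-6, 9)

A = (-6, 9)
C = (-22, 17)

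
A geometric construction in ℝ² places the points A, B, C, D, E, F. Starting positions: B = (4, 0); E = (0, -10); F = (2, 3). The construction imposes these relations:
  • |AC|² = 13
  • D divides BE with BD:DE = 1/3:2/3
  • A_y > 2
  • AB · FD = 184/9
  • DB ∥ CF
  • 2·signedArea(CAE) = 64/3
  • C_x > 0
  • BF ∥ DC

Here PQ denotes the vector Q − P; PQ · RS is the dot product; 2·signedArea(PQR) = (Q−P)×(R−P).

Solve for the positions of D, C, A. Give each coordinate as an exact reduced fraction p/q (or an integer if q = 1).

1. D_x = 8/3  [D divides BE with BD:DE = 1/3:2/3]
2. D_y = -10/3  [D divides BE with BD:DE = 1/3:2/3]
   → D = (8/3, -10/3)
3. C_x = 2/3  [DB ∥ CF ∩ BF ∥ DC]
4. C_y = -1/3  [DB ∥ CF ∩ BF ∥ DC]
   → C = (2/3, -1/3)
5. A_x = -4/3  [AB · FD = 184/9 ∩ 2·signedArea(CAE) = 64/3]
6. A_y = 8/3  [AB · FD = 184/9 ∩ 2·signedArea(CAE) = 64/3]
   → A = (-4/3, 8/3)

A = (-4/3, 8/3)
C = (2/3, -1/3)
D = (8/3, -10/3)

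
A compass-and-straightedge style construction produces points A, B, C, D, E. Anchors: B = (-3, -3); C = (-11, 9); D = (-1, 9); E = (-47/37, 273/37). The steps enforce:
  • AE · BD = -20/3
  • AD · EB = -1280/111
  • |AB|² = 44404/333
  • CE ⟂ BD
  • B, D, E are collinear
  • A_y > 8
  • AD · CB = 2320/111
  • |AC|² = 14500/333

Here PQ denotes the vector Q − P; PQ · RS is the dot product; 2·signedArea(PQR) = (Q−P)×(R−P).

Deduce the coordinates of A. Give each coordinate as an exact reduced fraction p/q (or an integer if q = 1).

1. A_x = -491/111  [AE · BD = -20/3 ∩ AD · CB = 2320/111]
2. A_y = 313/37  [AE · BD = -20/3 ∩ AD · CB = 2320/111]
   → A = (-491/111, 313/37)

A = (-491/111, 313/37)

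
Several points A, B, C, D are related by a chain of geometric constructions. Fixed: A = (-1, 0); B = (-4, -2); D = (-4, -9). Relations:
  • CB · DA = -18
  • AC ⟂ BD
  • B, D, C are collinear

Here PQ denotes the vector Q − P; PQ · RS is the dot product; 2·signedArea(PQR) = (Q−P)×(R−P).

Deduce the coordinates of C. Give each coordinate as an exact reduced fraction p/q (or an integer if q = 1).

1. C_x = -4  [B, D, C are collinear ∩ AC ⟂ BD]
2. C_y = 0  [B, D, C are collinear ∩ AC ⟂ BD]
   → C = (-4, 0)

C = (-4, 0)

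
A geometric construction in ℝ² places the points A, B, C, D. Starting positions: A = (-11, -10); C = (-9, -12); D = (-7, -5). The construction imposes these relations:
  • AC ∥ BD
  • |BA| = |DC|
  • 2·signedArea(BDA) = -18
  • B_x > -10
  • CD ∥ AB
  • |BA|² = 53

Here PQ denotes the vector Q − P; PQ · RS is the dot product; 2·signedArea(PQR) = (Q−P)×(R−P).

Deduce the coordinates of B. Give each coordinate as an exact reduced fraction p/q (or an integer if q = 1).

1. B_x = -9  [AC ∥ BD ∩ CD ∥ AB]
2. B_y = -3  [AC ∥ BD ∩ CD ∥ AB]
   → B = (-9, -3)

B = (-9, -3)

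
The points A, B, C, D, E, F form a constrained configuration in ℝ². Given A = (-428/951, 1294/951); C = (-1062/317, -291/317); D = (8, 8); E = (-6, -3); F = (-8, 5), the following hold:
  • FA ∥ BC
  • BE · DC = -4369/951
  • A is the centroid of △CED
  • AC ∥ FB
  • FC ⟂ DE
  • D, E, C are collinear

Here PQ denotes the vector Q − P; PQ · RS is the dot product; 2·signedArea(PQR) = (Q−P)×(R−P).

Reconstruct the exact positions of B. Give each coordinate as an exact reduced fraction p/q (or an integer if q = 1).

1. B_x = -10366/951  [FA ∥ BC ∩ AC ∥ FB]
2. B_y = 2588/951  [FA ∥ BC ∩ AC ∥ FB]
   → B = (-10366/951, 2588/951)

B = (-10366/951, 2588/951)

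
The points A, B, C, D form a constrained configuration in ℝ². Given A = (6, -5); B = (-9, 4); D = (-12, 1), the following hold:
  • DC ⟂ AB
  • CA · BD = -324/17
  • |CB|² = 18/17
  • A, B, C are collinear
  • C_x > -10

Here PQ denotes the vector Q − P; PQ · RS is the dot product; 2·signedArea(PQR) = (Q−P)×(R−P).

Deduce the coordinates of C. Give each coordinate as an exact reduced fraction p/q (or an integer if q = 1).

C = (-168/17, 77/17)

1. C_x = -168/17  [A, B, C are collinear ∩ DC ⟂ AB]
2. C_y = 77/17  [A, B, C are collinear ∩ DC ⟂ AB]
   → C = (-168/17, 77/17)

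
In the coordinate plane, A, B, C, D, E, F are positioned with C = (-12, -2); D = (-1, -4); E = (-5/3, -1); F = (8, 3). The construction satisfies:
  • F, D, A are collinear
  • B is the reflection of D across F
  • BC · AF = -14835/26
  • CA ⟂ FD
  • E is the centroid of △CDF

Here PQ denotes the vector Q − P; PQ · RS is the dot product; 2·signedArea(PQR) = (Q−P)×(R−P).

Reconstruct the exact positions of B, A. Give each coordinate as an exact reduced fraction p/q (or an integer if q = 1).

1. B_x = 17  [B is the reflection of D across F]
2. B_y = 10  [B is the reflection of D across F]
   → B = (17, 10)
3. A_x = -179/26  [F, D, A are collinear ∩ CA ⟂ FD]
4. A_y = -223/26  [F, D, A are collinear ∩ CA ⟂ FD]
   → A = (-179/26, -223/26)

A = (-179/26, -223/26)
B = (17, 10)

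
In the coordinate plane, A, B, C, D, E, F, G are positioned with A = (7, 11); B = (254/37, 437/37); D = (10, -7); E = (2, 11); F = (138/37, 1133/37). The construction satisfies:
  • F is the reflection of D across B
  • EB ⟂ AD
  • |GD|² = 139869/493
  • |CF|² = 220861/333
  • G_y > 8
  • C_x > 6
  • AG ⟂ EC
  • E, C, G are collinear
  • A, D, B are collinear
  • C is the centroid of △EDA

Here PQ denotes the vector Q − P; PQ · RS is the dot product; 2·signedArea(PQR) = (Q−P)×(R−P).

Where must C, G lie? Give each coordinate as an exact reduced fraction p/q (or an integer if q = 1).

1. C_x = 19/3  [C is the centroid of △EDA]
2. C_y = 5  [C is the centroid of △EDA]
   → C = (19/3, 5)
3. G_x = 1831/493  [E, C, G are collinear ∩ AG ⟂ EC]
4. G_y = 4253/493  [E, C, G are collinear ∩ AG ⟂ EC]
   → G = (1831/493, 4253/493)

C = (19/3, 5)
G = (1831/493, 4253/493)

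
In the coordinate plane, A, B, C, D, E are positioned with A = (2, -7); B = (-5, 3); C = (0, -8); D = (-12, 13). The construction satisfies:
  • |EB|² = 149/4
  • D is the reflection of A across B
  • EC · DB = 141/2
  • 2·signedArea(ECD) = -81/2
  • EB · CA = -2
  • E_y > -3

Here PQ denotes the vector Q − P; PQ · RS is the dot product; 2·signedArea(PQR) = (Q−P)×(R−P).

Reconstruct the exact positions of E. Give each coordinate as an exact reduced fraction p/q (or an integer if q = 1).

E = (-3/2, -2)

1. E_x = -3/2  [2·signedArea(ECD) = -81/2 ∩ EB · CA = -2]
2. E_y = -2  [2·signedArea(ECD) = -81/2 ∩ EB · CA = -2]
   → E = (-3/2, -2)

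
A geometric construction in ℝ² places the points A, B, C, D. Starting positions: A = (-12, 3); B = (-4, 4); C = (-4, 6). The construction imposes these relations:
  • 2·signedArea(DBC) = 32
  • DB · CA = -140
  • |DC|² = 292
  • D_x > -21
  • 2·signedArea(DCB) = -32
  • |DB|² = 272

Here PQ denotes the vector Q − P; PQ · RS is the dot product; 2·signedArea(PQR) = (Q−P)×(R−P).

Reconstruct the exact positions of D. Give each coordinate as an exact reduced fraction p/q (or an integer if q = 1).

D = (-20, 0)

1. D_x = -20  [2·signedArea(DBC) = 32 ∩ DB · CA = -140]
2. D_y = 0  [2·signedArea(DBC) = 32 ∩ DB · CA = -140]
   → D = (-20, 0)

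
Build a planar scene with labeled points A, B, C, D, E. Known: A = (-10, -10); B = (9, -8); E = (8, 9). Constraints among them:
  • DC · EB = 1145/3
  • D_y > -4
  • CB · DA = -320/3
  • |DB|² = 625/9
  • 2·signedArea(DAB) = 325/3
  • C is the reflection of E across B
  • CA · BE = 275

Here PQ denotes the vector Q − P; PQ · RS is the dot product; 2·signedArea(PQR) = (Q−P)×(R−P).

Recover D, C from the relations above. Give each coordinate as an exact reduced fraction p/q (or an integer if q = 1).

C = (10, -25)
D = (7/3, -3)

1. C_x = 10  [C is the reflection of E across B]
2. C_y = -25  [C is the reflection of E across B]
   → C = (10, -25)
3. D_x = 7/3  [DC · EB = 1145/3 ∩ 2·signedArea(DAB) = 325/3]
4. D_y = -3  [DC · EB = 1145/3 ∩ 2·signedArea(DAB) = 325/3]
   → D = (7/3, -3)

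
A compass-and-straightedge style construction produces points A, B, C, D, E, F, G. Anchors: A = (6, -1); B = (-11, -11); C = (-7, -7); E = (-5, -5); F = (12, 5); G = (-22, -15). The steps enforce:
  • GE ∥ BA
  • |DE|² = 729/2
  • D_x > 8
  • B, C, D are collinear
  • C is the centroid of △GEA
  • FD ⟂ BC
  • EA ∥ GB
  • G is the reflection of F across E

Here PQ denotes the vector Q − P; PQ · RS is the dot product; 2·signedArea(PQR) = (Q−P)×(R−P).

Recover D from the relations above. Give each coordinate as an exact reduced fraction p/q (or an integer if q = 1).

D = (17/2, 17/2)

1. D_x = 17/2  [B, C, D are collinear ∩ FD ⟂ BC]
2. D_y = 17/2  [B, C, D are collinear ∩ FD ⟂ BC]
   → D = (17/2, 17/2)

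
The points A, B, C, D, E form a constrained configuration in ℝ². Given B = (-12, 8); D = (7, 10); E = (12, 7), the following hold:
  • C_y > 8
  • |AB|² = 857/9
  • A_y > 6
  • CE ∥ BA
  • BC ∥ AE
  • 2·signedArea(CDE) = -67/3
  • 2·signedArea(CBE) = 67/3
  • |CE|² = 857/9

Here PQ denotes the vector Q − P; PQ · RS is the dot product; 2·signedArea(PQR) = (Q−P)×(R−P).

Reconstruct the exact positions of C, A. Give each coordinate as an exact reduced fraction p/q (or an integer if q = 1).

1. C_x = 7/3  [2·signedArea(CBE) = 67/3 ∩ 2·signedArea(CDE) = -67/3]
2. C_y = 25/3  [2·signedArea(CBE) = 67/3 ∩ 2·signedArea(CDE) = -67/3]
   → C = (7/3, 25/3)
3. A_x = -7/3  [BC ∥ AE ∩ CE ∥ BA]
4. A_y = 20/3  [BC ∥ AE ∩ CE ∥ BA]
   → A = (-7/3, 20/3)

A = (-7/3, 20/3)
C = (7/3, 25/3)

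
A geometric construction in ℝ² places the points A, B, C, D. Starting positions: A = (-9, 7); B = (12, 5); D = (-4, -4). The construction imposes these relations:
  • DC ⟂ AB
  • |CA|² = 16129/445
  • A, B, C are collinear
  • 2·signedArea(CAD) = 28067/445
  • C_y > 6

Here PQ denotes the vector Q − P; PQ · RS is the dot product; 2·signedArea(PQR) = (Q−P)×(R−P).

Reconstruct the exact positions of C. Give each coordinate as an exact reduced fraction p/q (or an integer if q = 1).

C = (-1338/445, 2861/445)

1. C_x = -1338/445  [A, B, C are collinear ∩ DC ⟂ AB]
2. C_y = 2861/445  [A, B, C are collinear ∩ DC ⟂ AB]
   → C = (-1338/445, 2861/445)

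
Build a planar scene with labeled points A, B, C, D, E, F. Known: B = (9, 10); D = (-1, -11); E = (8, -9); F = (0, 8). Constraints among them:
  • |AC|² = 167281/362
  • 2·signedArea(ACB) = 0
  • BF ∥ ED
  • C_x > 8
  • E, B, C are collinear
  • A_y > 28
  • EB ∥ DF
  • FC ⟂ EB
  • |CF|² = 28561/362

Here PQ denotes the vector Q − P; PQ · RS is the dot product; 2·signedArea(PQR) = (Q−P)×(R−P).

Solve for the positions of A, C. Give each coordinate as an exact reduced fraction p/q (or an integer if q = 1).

1. C_x = 3211/362  [E, B, C are collinear ∩ FC ⟂ EB]
2. C_y = 2727/362  [E, B, C are collinear ∩ FC ⟂ EB]
   → C = (3211/362, 2727/362)
3. A_x = 10  [line -893/362·x + 47/362·y + 7567/362 = 0 ∩ |AC|² = 167281/362]
4. A_y = 29  [line -893/362·x + 47/362·y + 7567/362 = 0 ∩ |AC|² = 167281/362]
   → A = (10, 29)

A = (10, 29)
C = (3211/362, 2727/362)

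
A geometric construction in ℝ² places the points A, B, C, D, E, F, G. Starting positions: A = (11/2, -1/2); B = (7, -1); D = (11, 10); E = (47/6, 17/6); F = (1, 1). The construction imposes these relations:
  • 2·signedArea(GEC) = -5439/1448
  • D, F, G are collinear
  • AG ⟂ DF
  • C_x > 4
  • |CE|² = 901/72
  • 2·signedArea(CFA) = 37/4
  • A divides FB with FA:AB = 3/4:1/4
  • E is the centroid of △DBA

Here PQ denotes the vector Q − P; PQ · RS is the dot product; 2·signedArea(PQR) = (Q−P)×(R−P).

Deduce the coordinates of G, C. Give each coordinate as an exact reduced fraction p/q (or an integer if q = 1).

C = (53/12, 23/12)
G = (496/181, 929/362)

1. G_x = 496/181  [D, F, G are collinear ∩ AG ⟂ DF]
2. G_y = 929/362  [D, F, G are collinear ∩ AG ⟂ DF]
   → G = (496/181, 929/362)
3. C_x = 53/12  [2·signedArea(CFA) = 37/4 ∩ 2·signedArea(GEC) = -5439/1448]
4. C_y = 23/12  [2·signedArea(CFA) = 37/4 ∩ 2·signedArea(GEC) = -5439/1448]
   → C = (53/12, 23/12)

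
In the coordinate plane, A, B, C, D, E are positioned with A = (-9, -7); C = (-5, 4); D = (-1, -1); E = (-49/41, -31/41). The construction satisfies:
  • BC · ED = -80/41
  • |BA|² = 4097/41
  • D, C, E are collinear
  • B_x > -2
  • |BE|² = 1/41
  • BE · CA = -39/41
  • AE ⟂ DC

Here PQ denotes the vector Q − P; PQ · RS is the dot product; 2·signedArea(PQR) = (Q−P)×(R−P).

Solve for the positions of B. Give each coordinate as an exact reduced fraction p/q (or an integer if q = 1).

B = (-45/41, -36/41)

1. B_x = -45/41  [BE · CA = -39/41 ∩ BC · ED = -80/41]
2. B_y = -36/41  [BE · CA = -39/41 ∩ BC · ED = -80/41]
   → B = (-45/41, -36/41)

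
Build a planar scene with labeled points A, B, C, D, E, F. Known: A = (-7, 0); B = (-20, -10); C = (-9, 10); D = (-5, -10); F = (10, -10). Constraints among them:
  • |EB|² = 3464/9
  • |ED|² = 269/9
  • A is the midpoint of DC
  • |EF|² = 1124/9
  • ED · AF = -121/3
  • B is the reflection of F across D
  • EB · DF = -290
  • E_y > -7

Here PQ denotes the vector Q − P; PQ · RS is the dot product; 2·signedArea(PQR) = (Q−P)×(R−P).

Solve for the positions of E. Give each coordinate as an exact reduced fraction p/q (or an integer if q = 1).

1. E_x = -2/3  [ED · AF = -121/3 ∩ EB · DF = -290]
2. E_y = -20/3  [ED · AF = -121/3 ∩ EB · DF = -290]
   → E = (-2/3, -20/3)

E = (-2/3, -20/3)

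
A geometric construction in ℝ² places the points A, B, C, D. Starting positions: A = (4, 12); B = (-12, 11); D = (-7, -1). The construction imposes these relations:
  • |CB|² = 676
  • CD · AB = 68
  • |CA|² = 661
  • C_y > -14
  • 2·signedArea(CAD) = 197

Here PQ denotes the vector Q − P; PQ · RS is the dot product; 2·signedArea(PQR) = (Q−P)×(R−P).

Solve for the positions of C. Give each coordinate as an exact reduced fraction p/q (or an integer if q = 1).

C = (-2, -13)

1. C_x = -2  [2·signedArea(CAD) = 197 ∩ CD · AB = 68]
2. C_y = -13  [2·signedArea(CAD) = 197 ∩ CD · AB = 68]
   → C = (-2, -13)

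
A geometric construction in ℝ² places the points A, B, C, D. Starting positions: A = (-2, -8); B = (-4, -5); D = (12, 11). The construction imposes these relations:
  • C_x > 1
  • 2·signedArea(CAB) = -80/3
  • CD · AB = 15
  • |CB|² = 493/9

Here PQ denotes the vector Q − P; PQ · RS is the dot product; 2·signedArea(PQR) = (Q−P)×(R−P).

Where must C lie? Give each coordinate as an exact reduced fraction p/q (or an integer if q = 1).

C = (2, -2/3)

1. C_x = 2  [2·signedArea(CAB) = -80/3 ∩ CD · AB = 15]
2. C_y = -2/3  [2·signedArea(CAB) = -80/3 ∩ CD · AB = 15]
   → C = (2, -2/3)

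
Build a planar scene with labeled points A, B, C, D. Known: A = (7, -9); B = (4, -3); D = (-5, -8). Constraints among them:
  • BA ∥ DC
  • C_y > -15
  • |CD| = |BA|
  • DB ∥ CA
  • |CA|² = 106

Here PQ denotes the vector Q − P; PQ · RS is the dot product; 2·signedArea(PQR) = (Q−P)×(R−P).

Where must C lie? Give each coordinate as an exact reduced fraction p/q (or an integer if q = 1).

C = (-2, -14)

1. C_x = -2  [DB ∥ CA ∩ BA ∥ DC]
2. C_y = -14  [DB ∥ CA ∩ BA ∥ DC]
   → C = (-2, -14)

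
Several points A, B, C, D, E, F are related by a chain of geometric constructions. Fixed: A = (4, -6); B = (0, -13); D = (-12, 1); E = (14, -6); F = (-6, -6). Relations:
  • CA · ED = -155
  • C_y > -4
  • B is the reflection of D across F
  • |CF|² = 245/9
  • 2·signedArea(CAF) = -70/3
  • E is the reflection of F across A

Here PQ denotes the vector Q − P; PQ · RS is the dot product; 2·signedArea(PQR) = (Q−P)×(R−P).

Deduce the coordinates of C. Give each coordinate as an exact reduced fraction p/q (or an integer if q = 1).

1. C_x = -4/3  [CA · ED = -155 ∩ 2·signedArea(CAF) = -70/3]
2. C_y = -11/3  [CA · ED = -155 ∩ 2·signedArea(CAF) = -70/3]
   → C = (-4/3, -11/3)

C = (-4/3, -11/3)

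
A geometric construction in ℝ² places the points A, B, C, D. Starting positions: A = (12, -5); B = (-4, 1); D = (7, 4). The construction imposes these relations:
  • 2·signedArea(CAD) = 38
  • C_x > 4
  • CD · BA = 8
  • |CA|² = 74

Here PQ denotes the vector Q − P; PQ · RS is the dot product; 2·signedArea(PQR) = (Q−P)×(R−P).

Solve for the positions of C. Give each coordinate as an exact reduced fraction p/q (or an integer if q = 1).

1. C_x = 5  [CD · BA = 8 ∩ 2·signedArea(CAD) = 38]
2. C_y = 0  [CD · BA = 8 ∩ 2·signedArea(CAD) = 38]
   → C = (5, 0)

C = (5, 0)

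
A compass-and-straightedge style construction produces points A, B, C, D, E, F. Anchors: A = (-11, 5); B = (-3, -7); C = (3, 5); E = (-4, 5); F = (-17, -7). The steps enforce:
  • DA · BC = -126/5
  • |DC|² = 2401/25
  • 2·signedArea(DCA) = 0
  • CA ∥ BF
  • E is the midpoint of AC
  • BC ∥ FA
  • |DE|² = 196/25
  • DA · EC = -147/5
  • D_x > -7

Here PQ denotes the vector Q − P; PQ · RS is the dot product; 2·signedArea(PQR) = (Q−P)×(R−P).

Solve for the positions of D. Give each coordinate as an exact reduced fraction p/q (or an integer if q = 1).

D = (-34/5, 5)

1. D_x = -34/5  [2·signedArea(DCA) = 0 ∩ DA · BC = -126/5]
2. D_y = 5  [2·signedArea(DCA) = 0 ∩ DA · BC = -126/5]
   → D = (-34/5, 5)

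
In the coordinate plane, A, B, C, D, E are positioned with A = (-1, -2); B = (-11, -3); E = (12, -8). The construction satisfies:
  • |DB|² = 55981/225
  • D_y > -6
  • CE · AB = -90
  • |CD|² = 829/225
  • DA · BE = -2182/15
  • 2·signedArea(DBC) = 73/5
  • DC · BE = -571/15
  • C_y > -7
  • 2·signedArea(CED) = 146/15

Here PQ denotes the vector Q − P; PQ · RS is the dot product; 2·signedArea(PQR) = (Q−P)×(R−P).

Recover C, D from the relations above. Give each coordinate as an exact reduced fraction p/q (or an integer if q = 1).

C = (14/5, -6)
D = (23/5, -16/3)

1. D_x = 23/5  [line -23·x + 5·y + 1987/15 = 0 ∩ |DB|² = 55981/225]
2. D_y = -16/3  [line -23·x + 5·y + 1987/15 = 0 ∩ |DB|² = 55981/225]
   → D = (23/5, -16/3)
3. C_x = 14/5  [CE · AB = -90 ∩ 2·signedArea(DBC) = 73/5]
4. C_y = -6  [CE · AB = -90 ∩ 2·signedArea(DBC) = 73/5]
   → C = (14/5, -6)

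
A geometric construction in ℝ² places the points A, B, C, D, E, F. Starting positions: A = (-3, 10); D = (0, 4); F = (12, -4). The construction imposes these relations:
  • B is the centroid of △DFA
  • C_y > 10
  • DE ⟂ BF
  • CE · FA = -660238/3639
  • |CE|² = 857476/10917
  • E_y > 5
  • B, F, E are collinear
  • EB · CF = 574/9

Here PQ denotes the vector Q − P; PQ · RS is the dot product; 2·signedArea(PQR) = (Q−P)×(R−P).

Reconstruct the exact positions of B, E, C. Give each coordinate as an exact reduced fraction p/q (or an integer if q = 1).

1. B_x = 3  [B is the centroid of △DFA]
2. B_y = 10/3  [B is the centroid of △DFA]
   → B = (3, 10/3)
3. E_x = 1056/1213  [B, F, E are collinear ∩ DE ⟂ BF]
4. E_y = 6148/1213  [B, F, E are collinear ∩ DE ⟂ BF]
   → E = (1056/1213, 6148/1213)
5. C_x = -6  [CE · FA = -660238/3639 ∩ EB · CF = 574/9]
6. C_y = 32/3  [CE · FA = -660238/3639 ∩ EB · CF = 574/9]
   → C = (-6, 32/3)

B = (3, 10/3)
C = (-6, 32/3)
E = (1056/1213, 6148/1213)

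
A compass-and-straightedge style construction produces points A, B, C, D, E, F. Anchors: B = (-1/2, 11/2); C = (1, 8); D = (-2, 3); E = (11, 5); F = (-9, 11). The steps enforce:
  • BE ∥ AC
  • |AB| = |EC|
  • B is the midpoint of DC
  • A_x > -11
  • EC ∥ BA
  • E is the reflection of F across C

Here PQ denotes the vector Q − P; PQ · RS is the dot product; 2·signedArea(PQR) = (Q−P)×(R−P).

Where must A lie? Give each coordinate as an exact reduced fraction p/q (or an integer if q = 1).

1. A_x = -21/2  [BE ∥ AC ∩ EC ∥ BA]
2. A_y = 17/2  [BE ∥ AC ∩ EC ∥ BA]
   → A = (-21/2, 17/2)

A = (-21/2, 17/2)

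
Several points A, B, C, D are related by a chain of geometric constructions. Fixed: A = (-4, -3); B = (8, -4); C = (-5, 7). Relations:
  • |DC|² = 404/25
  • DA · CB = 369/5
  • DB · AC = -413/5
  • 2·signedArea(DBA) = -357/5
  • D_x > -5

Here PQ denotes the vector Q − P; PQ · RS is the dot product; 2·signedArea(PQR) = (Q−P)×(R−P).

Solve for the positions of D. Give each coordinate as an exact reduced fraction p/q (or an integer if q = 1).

1. D_x = -23/5  [DA · CB = 369/5 ∩ DB · AC = -413/5]
2. D_y = 3  [DA · CB = 369/5 ∩ DB · AC = -413/5]
   → D = (-23/5, 3)

D = (-23/5, 3)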